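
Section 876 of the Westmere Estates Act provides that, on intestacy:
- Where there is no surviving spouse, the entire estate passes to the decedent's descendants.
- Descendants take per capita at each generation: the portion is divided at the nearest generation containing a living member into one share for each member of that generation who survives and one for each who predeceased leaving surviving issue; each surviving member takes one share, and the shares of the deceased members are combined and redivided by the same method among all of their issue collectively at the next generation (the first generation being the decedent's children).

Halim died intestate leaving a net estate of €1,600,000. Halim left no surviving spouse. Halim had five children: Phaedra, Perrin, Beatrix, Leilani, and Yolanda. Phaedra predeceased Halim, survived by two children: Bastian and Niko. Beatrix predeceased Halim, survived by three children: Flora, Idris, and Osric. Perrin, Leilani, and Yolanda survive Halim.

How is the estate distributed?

Bastian: €128,000; Niko: €128,000; Perrin: €320,000; Flora: €128,000; Idris: €128,000; Osric: €128,000; Leilani: €320,000; Yolanda: €320,000

The entire €1,600,000 passes to the descendants.
That amount (€1,600,000) is divided at the children's generation into 5 shares of €320,000. Perrin, Leilani, and Yolanda each take €320,000. The 2 shares of the deceased (Phaedra and Beatrix) are combined into a pool of €640,000.
That pool (€640,000) is divided at the grandchildren's generation equally among Bastian, Niko, Flora, Idris, and Osric: €128,000 each.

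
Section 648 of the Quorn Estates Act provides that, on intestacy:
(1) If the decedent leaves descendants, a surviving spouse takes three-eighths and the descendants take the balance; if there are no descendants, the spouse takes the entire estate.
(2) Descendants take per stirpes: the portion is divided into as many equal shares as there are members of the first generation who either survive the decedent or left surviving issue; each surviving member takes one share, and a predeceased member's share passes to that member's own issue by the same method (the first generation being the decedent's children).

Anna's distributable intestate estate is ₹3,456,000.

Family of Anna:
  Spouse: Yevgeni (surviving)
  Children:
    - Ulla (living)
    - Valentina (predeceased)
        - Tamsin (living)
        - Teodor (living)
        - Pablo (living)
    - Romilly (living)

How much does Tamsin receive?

Tamsin receives ₹240,000.

Yevgeni takes three-eighths of ₹3,456,000 = ₹1,296,000. The remaining ₹2,160,000 passes to the descendants.
The descendants' portion (₹2,160,000) is divided into 3 shares of ₹720,000: Ulla and Romilly each take ₹720,000; Valentina's ₹720,000 share passes to Valentina's issue.
Valentina's share (₹720,000) is divided into 3 shares of ₹240,000: Tamsin, Teodor, and Pablo each take ₹240,000.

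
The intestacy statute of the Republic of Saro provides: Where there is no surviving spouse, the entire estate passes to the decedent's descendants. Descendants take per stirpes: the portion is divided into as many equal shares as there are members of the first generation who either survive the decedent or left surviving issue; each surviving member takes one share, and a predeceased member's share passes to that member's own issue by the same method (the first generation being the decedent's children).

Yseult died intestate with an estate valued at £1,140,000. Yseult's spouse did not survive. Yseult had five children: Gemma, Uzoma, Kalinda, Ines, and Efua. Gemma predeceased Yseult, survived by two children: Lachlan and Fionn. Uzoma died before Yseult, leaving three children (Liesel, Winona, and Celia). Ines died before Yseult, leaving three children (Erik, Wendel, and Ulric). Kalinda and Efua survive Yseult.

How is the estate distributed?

The entire £1,140,000 passes to the descendants.
That amount (£1,140,000) is divided into 5 shares of £228,000: Kalinda and Efua each take £228,000; Gemma's £228,000 share passes to Gemma's issue; Uzoma's £228,000 share passes to Uzoma's issue; Ines's £228,000 share passes to Ines's issue.
Gemma's share (£228,000) is divided into 2 shares of £114,000: Lachlan and Fionn each take £114,000.
Uzoma's share (£228,000) is divided into 3 shares of £76,000: Liesel, Winona, and Celia each take £76,000.
Ines's share (£228,000) is divided into 3 shares of £76,000: Erik, Wendel, and Ulric each take £76,000.

Lachlan: £114,000; Fionn: £114,000; Liesel: £76,000; Winona: £76,000; Celia: £76,000; Kalinda: £228,000; Erik: £76,000; Wendel: £76,000; Ulric: £76,000; Efua: £228,000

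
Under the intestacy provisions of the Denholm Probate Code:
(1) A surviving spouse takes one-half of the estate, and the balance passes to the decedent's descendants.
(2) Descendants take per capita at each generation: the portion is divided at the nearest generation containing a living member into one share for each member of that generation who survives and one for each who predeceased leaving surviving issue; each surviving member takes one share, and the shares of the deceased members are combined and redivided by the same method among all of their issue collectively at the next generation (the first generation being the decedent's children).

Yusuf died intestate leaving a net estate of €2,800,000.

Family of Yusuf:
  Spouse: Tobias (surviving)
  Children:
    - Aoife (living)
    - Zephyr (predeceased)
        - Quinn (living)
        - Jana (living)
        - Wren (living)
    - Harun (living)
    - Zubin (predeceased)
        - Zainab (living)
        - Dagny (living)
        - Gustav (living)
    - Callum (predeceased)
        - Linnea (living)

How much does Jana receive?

Tobias takes one-half of €2,800,000 = €1,400,000. The remaining €1,400,000 passes to the descendants.
The descendants' portion (€1,400,000) is divided at the children's generation into 5 shares of €280,000. Aoife and Harun each take €280,000. The 3 shares of the deceased (Zephyr, Zubin, and Callum) are combined into a pool of €840,000.
That pool (€840,000) is divided at the grandchildren's generation equally among Quinn, Jana, Wren, Zainab, Dagny, Gustav, and Linnea: €120,000 each.

Jana receives €120,000.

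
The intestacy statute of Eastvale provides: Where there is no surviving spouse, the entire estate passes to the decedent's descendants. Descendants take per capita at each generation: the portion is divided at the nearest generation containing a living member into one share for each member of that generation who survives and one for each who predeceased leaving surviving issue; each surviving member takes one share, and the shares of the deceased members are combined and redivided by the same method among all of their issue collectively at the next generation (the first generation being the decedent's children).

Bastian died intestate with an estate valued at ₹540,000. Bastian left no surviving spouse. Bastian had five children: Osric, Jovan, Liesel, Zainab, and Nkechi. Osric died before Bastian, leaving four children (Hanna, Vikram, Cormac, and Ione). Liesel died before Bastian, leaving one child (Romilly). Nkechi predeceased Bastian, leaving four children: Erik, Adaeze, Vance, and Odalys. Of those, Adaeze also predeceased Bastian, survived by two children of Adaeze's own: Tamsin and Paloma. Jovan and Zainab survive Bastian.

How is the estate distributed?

Hanna: ₹36,000; Vikram: ₹36,000; Cormac: ₹36,000; Ione: ₹36,000; Jovan: ₹108,000; Romilly: ₹36,000; Zainab: ₹108,000; Erik: ₹36,000; Tamsin: ₹18,000; Paloma: ₹18,000; Vance: ₹36,000; Odalys: ₹36,000

The entire ₹540,000 passes to the descendants.
That amount (₹540,000) is divided at the children's generation into 5 shares of ₹108,000. Jovan and Zainab each take ₹108,000. The 3 shares of the deceased (Osric, Liesel, and Nkechi) are combined into a pool of ₹324,000.
That pool (₹324,000) is divided at the grandchildren's generation into 9 shares of ₹36,000. Hanna, Vikram, Cormac, Ione, Romilly, Erik, Vance, and Odalys each take ₹36,000. The remaining share for the deceased Adaeze (₹36,000) is carried to the next generation.
That pool (₹36,000) is divided at the great-grandchildren's generation equally among Tamsin and Paloma: ₹18,000 each.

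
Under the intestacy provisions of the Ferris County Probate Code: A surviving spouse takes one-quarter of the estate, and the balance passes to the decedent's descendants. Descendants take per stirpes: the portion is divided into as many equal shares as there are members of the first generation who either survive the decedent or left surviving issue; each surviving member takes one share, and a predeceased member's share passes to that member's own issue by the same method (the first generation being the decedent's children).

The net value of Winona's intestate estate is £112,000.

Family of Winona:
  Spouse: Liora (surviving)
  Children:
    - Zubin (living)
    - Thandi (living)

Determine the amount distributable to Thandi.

Thandi receives £42,000.

Liora takes one-quarter of £112,000 = £28,000. The remaining £84,000 passes to the descendants.
The descendants' portion (£84,000) is divided into 2 shares of £42,000: Zubin and Thandi each take £42,000.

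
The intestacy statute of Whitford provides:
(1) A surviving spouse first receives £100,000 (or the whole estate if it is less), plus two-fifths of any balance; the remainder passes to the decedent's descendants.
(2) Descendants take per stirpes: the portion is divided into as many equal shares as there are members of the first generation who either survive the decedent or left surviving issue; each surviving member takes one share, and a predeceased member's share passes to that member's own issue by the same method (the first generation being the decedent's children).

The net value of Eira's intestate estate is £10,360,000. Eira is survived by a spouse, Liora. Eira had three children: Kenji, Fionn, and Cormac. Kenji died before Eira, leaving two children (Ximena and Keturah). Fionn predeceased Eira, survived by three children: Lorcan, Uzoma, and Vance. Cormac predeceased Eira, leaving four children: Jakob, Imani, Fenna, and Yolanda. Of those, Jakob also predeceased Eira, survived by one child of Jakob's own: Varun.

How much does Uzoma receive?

Uzoma receives £684,000.

Liora first takes £100,000, leaving a balance of £10,260,000. Liora then takes two-fifths of the balance (£4,104,000), for a total of £4,204,000. The remaining £6,156,000 passes to the descendants.
The descendants' portion (£6,156,000) is divided into 3 shares of £2,052,000: Kenji's £2,052,000 share passes to Kenji's issue; Fionn's £2,052,000 share passes to Fionn's issue; Cormac's £2,052,000 share passes to Cormac's issue.
Kenji's share (£2,052,000) is divided into 2 shares of £1,026,000: Ximena and Keturah each take £1,026,000.
Fionn's share (£2,052,000) is divided into 3 shares of £684,000: Lorcan, Uzoma, and Vance each take £684,000.
Cormac's share (£2,052,000) is divided into 4 shares of £513,000: Imani, Fenna, and Yolanda each take £513,000; Jakob's £513,000 share passes to Jakob's issue.
Jakob's share (£513,000) passes entirely to Varun.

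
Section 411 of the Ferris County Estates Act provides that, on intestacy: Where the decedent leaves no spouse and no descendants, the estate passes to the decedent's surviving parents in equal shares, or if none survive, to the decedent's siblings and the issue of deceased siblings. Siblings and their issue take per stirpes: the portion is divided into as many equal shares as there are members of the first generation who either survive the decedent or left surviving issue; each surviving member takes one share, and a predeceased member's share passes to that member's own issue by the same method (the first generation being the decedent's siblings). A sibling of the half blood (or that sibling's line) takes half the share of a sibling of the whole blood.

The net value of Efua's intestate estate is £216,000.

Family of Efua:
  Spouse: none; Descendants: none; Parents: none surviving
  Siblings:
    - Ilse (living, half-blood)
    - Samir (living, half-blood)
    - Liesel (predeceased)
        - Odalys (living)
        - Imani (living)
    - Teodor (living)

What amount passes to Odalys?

Odalys receives £36,000.

The entire £216,000 passes to the siblings and their issue.
Counting each half-blood sibling's line as half a unit, there are 3 units in £216,000, so one unit is £72,000. Whole-blood lines (Liesel and Teodor) take £72,000 each; half-blood lines (Ilse and Samir) take £36,000 each.
Liesel's share (£72,000) is divided into 2 shares of £36,000: Odalys and Imani each take £36,000.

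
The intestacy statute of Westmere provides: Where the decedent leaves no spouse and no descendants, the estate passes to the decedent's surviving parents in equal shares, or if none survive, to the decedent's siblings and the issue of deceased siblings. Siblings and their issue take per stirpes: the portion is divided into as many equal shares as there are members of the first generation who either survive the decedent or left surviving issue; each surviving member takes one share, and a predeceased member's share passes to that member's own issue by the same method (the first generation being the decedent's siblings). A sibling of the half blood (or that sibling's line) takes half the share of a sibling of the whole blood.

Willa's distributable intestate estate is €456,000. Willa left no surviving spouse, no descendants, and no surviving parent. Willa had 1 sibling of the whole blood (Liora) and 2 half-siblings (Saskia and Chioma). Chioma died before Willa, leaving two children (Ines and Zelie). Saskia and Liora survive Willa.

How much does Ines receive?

Ines receives €57,000.

The entire €456,000 passes to the siblings and their issue.
Counting each half-blood sibling's line as half a unit, there are 2 units in €456,000, so one unit is €228,000. Whole-blood lines (Liora) take €228,000 each; half-blood lines (Saskia and Chioma) take €114,000 each.
Chioma's share (€114,000) is divided into 2 shares of €57,000: Ines and Zelie each take €57,000.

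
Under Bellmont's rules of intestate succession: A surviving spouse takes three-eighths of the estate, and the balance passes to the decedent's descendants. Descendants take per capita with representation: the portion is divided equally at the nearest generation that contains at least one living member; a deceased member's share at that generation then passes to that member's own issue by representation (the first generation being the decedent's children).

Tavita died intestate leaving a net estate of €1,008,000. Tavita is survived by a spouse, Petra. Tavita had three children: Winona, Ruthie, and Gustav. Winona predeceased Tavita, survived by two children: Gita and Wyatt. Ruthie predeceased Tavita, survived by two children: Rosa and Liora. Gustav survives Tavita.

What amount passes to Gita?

Petra takes three-eighths of €1,008,000 = €378,000. The remaining €630,000 passes to the descendants.
The descendants' portion (€630,000) is divided into 3 shares of €210,000: Gustav takes €210,000; Winona's €210,000 share passes to Winona's issue; Ruthie's €210,000 share passes to Ruthie's issue.
Winona's share (€210,000) is divided into 2 shares of €105,000: Gita and Wyatt each take €105,000.
Ruthie's share (€210,000) is divided into 2 shares of €105,000: Rosa and Liora each take €105,000.

Gita receives €105,000.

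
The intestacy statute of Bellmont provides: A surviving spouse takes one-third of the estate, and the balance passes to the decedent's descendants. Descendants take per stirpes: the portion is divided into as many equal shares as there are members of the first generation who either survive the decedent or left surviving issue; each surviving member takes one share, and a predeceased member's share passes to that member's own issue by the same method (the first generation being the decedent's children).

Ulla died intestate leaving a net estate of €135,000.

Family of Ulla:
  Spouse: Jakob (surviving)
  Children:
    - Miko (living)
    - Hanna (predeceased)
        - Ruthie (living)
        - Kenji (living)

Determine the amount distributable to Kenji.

Jakob takes one-third of €135,000 = €45,000. The remaining €90,000 passes to the descendants.
The descendants' portion (€90,000) is divided into 2 shares of €45,000: Miko takes €45,000; Hanna's €45,000 share passes to Hanna's issue.
Hanna's share (€45,000) is divided into 2 shares of €22,500: Ruthie and Kenji each take €22,500.

Kenji receives €22,500.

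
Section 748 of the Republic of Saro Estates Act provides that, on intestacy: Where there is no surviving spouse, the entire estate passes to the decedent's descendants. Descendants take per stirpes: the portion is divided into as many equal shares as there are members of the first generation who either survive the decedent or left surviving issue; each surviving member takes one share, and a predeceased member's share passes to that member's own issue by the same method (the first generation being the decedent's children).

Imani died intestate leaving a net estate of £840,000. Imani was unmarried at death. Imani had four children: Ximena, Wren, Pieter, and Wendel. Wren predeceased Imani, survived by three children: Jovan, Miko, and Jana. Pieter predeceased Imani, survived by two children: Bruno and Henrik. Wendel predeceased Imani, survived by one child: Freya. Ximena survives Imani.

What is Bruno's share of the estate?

Bruno receives £105,000.

The entire £840,000 passes to the descendants.
That amount (£840,000) is divided into 4 shares of £210,000: Ximena takes £210,000; Wren's £210,000 share passes to Wren's issue; Pieter's £210,000 share passes to Pieter's issue; Wendel's £210,000 share passes to Wendel's issue.
Wren's share (£210,000) is divided into 3 shares of £70,000: Jovan, Miko, and Jana each take £70,000.
Pieter's share (£210,000) is divided into 2 shares of £105,000: Bruno and Henrik each take £105,000.
Wendel's share (£210,000) passes entirely to Freya.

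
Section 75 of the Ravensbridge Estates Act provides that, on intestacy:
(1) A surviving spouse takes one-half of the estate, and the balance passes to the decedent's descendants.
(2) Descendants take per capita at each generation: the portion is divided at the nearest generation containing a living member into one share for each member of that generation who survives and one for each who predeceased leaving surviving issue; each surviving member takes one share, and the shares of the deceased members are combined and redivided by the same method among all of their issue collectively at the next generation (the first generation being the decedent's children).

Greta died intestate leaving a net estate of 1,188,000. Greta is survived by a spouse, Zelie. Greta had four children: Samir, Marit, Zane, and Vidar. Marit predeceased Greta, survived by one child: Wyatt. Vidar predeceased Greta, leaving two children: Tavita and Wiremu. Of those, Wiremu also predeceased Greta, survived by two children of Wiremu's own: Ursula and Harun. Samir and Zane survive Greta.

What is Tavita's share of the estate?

Zelie takes one-half of 1,188,000 = 594,000. The remaining 594,000 passes to the descendants.
The descendants' portion (594,000) is divided at the children's generation into 4 shares of 148,500. Samir and Zane each take 148,500. The 2 shares of the deceased (Marit and Vidar) are combined into a pool of 297,000.
That pool (297,000) is divided at the grandchildren's generation into 3 shares of 99,000. Wyatt and Tavita each take 99,000. The remaining share for the deceased Wiremu (99,000) is carried to the next generation.
That pool (99,000) is divided at the great-grandchildren's generation equally among Ursula and Harun: 49,500 each.

Tavita receives 99,000.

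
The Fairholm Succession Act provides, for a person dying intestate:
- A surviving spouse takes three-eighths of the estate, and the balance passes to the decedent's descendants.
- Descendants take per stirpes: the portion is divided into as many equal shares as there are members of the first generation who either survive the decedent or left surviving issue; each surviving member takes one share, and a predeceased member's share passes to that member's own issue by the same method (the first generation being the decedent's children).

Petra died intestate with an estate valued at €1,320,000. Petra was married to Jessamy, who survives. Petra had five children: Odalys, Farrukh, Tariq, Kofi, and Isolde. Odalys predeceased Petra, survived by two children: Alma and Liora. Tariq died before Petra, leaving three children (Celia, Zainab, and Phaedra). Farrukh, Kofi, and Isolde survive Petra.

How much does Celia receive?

Celia receives €55,000.

Jessamy takes three-eighths of €1,320,000 = €495,000. The remaining €825,000 passes to the descendants.
The descendants' portion (€825,000) is divided into 5 shares of €165,000: Farrukh, Kofi, and Isolde each take €165,000; Odalys's €165,000 share passes to Odalys's issue; Tariq's €165,000 share passes to Tariq's issue.
Odalys's share (€165,000) is divided into 2 shares of €82,500: Alma and Liora each take €82,500.
Tariq's share (€165,000) is divided into 3 shares of €55,000: Celia, Zainab, and Phaedra each take €55,000.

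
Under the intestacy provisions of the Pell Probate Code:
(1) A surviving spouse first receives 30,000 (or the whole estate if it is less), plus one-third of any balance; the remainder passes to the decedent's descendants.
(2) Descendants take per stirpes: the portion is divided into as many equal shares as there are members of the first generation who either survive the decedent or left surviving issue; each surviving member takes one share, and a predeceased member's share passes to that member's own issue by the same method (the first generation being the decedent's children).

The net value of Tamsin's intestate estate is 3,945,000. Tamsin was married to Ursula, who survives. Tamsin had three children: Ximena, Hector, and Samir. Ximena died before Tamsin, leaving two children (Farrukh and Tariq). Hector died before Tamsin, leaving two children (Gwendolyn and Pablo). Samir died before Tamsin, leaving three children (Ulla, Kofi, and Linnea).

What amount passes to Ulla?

Ursula first takes 30,000, leaving a balance of 3,915,000. Ursula then takes one-third of the balance (1,305,000), for a total of 1,335,000. The remaining 2,610,000 passes to the descendants.
The descendants' portion (2,610,000) is divided into 3 shares of 870,000: Ximena's 870,000 share passes to Ximena's issue; Hector's 870,000 share passes to Hector's issue; Samir's 870,000 share passes to Samir's issue.
Ximena's share (870,000) is divided into 2 shares of 435,000: Farrukh and Tariq each take 435,000.
Hector's share (870,000) is divided into 2 shares of 435,000: Gwendolyn and Pablo each take 435,000.
Samir's share (870,000) is divided into 3 shares of 290,000: Ulla, Kofi, and Linnea each take 290,000.

Ulla receives 290,000.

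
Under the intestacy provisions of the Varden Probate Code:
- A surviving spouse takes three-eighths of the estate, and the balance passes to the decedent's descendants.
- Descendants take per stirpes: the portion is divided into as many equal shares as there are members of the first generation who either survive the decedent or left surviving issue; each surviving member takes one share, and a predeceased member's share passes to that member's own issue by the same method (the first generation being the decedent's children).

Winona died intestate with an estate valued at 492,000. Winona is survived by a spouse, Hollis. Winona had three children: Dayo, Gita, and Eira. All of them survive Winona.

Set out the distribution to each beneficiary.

Hollis: 184,500; Dayo: 102,500; Gita: 102,500; Eira: 102,500

Hollis takes three-eighths of 492,000 = 184,500. The remaining 307,500 passes to the descendants.
The descendants' portion (307,500) is divided into 3 shares of 102,500: Dayo, Gita, and Eira each take 102,500.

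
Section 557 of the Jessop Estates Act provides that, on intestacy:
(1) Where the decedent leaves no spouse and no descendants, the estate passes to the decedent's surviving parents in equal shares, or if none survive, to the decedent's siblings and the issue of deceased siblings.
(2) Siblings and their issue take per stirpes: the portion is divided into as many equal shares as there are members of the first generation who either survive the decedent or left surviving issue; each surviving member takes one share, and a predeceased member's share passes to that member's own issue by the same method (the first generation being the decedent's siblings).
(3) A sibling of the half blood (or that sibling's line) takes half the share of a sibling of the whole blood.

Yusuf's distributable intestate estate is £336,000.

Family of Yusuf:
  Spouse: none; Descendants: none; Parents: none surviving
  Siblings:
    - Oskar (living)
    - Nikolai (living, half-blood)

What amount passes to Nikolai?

Nikolai receives £112,000.

The entire £336,000 passes to the siblings and their issue.
Counting each half-blood sibling's line as half a unit, there are 3/2 units in £336,000, so one unit is £224,000. Whole-blood lines (Oskar) take £224,000 each; half-blood lines (Nikolai) take £112,000 each.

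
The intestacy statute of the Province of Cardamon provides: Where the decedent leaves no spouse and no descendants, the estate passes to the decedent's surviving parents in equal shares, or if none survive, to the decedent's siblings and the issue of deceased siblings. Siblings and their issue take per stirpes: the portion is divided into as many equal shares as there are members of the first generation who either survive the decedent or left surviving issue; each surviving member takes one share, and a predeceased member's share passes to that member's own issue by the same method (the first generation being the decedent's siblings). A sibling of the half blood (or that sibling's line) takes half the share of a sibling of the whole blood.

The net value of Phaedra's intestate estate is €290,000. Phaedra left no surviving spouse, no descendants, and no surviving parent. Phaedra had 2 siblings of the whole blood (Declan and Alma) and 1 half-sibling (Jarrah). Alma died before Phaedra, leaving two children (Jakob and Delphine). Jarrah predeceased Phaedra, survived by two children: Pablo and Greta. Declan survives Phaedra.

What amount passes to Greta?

Greta receives €29,000.

The entire €290,000 passes to the siblings and their issue.
Counting each half-blood sibling's line as half a unit, there are 5/2 units in €290,000, so one unit is €116,000. Whole-blood lines (Declan and Alma) take €116,000 each; half-blood lines (Jarrah) take €58,000 each.
Alma's share (€116,000) is divided into 2 shares of €58,000: Jakob and Delphine each take €58,000.
Jarrah's share (€58,000) is divided into 2 shares of €29,000: Pablo and Greta each take €29,000.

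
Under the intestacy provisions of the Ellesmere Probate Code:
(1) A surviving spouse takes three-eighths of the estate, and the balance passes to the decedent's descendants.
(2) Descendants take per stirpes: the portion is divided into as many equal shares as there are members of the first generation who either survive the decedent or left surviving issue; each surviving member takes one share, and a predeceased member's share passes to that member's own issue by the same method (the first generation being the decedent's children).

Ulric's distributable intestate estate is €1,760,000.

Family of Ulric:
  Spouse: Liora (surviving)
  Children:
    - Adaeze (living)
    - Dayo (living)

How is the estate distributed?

Liora: €660,000; Adaeze: €550,000; Dayo: €550,000

Liora takes three-eighths of €1,760,000 = €660,000. The remaining €1,100,000 passes to the descendants.
The descendants' portion (€1,100,000) is divided into 2 shares of €550,000: Adaeze and Dayo each take €550,000.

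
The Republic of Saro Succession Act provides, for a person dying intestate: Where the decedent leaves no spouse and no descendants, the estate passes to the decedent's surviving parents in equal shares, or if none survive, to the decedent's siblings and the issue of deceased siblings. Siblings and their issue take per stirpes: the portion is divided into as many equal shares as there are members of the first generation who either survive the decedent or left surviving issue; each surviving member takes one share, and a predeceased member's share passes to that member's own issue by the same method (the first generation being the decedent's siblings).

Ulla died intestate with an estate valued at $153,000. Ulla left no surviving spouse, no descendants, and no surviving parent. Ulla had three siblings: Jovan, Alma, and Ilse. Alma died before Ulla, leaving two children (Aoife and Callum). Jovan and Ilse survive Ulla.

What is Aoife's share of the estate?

Aoife receives $25,500.

The entire $153,000 passes to the siblings and their issue.
That amount ($153,000) is divided into 3 shares of $51,000: Jovan and Ilse each take $51,000; Alma's $51,000 share passes to Alma's issue.
Alma's share ($51,000) is divided into 2 shares of $25,500: Aoife and Callum each take $25,500.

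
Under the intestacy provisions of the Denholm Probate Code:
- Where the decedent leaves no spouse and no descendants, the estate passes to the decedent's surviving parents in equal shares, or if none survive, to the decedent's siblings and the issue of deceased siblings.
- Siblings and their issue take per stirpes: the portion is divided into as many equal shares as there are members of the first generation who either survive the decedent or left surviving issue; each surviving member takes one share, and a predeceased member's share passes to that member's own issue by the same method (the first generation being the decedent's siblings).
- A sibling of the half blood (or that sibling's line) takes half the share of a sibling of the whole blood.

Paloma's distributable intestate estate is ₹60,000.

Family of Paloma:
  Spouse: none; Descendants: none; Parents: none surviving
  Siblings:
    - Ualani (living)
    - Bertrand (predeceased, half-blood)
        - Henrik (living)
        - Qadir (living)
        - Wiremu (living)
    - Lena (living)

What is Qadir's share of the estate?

Qadir receives ₹4,000.

The entire ₹60,000 passes to the siblings and their issue.
Counting each half-blood sibling's line as half a unit, there are 5/2 units in ₹60,000, so one unit is ₹24,000. Whole-blood lines (Ualani and Lena) take ₹24,000 each; half-blood lines (Bertrand) take ₹12,000 each.
Bertrand's share (₹12,000) is divided into 3 shares of ₹4,000: Henrik, Qadir, and Wiremu each take ₹4,000.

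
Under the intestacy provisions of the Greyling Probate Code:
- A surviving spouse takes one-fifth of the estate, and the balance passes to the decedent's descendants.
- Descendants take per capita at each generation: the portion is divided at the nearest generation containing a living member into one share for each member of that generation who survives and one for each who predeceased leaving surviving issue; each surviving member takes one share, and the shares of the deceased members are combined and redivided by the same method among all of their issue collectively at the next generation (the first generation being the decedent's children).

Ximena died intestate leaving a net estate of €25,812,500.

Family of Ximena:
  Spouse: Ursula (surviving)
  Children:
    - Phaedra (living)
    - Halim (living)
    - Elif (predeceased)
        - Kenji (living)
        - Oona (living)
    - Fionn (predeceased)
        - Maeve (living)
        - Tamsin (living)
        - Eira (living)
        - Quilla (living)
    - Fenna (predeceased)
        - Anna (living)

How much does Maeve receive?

Maeve receives €1,770,000.

Ursula takes one-fifth of €25,812,500 = €5,162,500. The remaining €20,650,000 passes to the descendants.
The descendants' portion (€20,650,000) is divided at the children's generation into 5 shares of €4,130,000. Phaedra and Halim each take €4,130,000. The 3 shares of the deceased (Elif, Fionn, and Fenna) are combined into a pool of €12,390,000.
That pool (€12,390,000) is divided at the grandchildren's generation equally among Kenji, Oona, Maeve, Tamsin, Eira, Quilla, and Anna: €1,770,000 each.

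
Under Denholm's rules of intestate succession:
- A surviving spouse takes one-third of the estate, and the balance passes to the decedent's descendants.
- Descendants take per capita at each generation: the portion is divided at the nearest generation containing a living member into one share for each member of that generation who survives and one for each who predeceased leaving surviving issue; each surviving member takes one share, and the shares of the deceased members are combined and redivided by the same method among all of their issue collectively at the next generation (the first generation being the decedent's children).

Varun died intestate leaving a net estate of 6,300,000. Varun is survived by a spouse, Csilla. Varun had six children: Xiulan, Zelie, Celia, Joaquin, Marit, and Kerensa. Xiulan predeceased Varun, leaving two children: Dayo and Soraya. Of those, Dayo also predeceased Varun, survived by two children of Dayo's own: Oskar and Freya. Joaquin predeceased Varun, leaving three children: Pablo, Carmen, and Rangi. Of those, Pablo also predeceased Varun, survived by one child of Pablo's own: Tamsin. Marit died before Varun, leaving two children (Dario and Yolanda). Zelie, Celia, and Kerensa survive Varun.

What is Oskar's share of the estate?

Csilla takes one-third of 6,300,000 = 2,100,000. The remaining 4,200,000 passes to the descendants.
The descendants' portion (4,200,000) is divided at the children's generation into 6 shares of 700,000. Zelie, Celia, and Kerensa each take 700,000. The 3 shares of the deceased (Xiulan, Joaquin, and Marit) are combined into a pool of 2,100,000.
That pool (2,100,000) is divided at the grandchildren's generation into 7 shares of 300,000. Soraya, Carmen, Rangi, Dario, and Yolanda each take 300,000. The 2 shares of the deceased (Dayo and Pablo) are combined into a pool of 600,000.
That pool (600,000) is divided at the great-grandchildren's generation equally among Oskar, Freya, and Tamsin: 200,000 each.

Oskar receives 200,000.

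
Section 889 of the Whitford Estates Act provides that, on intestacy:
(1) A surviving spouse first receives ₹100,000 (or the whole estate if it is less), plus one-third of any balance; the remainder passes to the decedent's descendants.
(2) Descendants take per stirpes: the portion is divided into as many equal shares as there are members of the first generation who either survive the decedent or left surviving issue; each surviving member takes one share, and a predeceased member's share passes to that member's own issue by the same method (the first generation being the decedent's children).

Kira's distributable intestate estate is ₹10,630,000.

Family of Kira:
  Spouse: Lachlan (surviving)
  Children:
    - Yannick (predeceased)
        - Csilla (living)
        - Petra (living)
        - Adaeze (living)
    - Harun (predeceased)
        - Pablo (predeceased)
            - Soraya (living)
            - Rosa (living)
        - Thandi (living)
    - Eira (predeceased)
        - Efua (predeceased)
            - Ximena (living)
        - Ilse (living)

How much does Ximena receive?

Ximena receives ₹1,170,000.

Lachlan first takes ₹100,000, leaving a balance of ₹10,530,000. Lachlan then takes one-third of the balance (₹3,510,000), for a total of ₹3,610,000. The remaining ₹7,020,000 passes to the descendants.
The descendants' portion (₹7,020,000) is divided into 3 shares of ₹2,340,000: Yannick's ₹2,340,000 share passes to Yannick's issue; Harun's ₹2,340,000 share passes to Harun's issue; Eira's ₹2,340,000 share passes to Eira's issue.
Yannick's share (₹2,340,000) is divided into 3 shares of ₹780,000: Csilla, Petra, and Adaeze each take ₹780,000.
Harun's share (₹2,340,000) is divided into 2 shares of ₹1,170,000: Thandi takes ₹1,170,000; Pablo's ₹1,170,000 share passes to Pablo's issue.
Pablo's share (₹1,170,000) is divided into 2 shares of ₹585,000: Soraya and Rosa each take ₹585,000.
Eira's share (₹2,340,000) is divided into 2 shares of ₹1,170,000: Ilse takes ₹1,170,000; Efua's ₹1,170,000 share passes to Efua's issue.
Efua's share (₹1,170,000) passes entirely to Ximena.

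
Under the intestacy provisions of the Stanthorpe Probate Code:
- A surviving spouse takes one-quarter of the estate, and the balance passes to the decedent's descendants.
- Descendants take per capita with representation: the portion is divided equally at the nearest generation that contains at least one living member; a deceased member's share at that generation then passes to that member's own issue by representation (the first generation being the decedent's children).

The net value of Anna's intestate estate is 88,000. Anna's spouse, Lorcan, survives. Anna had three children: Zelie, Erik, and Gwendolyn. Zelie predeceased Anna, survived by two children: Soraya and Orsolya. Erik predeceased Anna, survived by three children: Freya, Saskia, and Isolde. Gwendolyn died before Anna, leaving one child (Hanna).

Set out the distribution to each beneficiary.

Lorcan: 22,000; Soraya: 11,000; Orsolya: 11,000; Freya: 11,000; Saskia: 11,000; Isolde: 11,000; Hanna: 11,000

Lorcan takes one-quarter of 88,000 = 22,000. The remaining 66,000 passes to the descendants.
No child survives, so the initial division is made at the grandchildren's generation.
The descendants' portion (66,000) is divided into 6 shares of 11,000: Soraya, Orsolya, Freya, Saskia, Isolde, and Hanna each take 11,000.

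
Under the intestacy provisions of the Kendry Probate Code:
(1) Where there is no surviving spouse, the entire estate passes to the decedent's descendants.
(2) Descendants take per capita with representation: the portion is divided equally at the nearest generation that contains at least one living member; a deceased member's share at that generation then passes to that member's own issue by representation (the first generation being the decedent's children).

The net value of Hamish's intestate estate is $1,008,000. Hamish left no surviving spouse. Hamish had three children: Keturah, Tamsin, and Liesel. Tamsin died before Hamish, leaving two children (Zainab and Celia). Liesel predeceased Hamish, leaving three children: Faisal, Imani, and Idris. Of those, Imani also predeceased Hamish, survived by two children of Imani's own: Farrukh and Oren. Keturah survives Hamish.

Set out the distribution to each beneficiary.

Keturah: $336,000; Zainab: $168,000; Celia: $168,000; Faisal: $112,000; Farrukh: $56,000; Oren: $56,000; Idris: $112,000

The entire $1,008,000 passes to the descendants.
That amount ($1,008,000) is divided into 3 shares of $336,000: Keturah takes $336,000; Tamsin's $336,000 share passes to Tamsin's issue; Liesel's $336,000 share passes to Liesel's issue.
Tamsin's share ($336,000) is divided into 2 shares of $168,000: Zainab and Celia each take $168,000.
Liesel's share ($336,000) is divided into 3 shares of $112,000: Faisal and Idris each take $112,000; Imani's $112,000 share passes to Imani's issue.
Imani's share ($112,000) is divided into 2 shares of $56,000: Farrukh and Oren each take $56,000.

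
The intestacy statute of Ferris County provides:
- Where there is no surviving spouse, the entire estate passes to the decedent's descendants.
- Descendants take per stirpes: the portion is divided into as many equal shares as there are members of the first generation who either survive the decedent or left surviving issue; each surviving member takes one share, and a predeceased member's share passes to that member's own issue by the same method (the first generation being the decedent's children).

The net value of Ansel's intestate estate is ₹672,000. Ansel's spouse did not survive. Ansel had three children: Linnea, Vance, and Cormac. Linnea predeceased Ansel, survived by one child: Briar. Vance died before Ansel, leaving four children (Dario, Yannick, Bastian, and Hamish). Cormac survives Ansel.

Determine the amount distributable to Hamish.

The entire ₹672,000 passes to the descendants.
That amount (₹672,000) is divided into 3 shares of ₹224,000: Cormac takes ₹224,000; Linnea's ₹224,000 share passes to Linnea's issue; Vance's ₹224,000 share passes to Vance's issue.
Linnea's share (₹224,000) passes entirely to Briar.
Vance's share (₹224,000) is divided into 4 shares of ₹56,000: Dario, Yannick, Bastian, and Hamish each take ₹56,000.

Hamish receives ₹56,000.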